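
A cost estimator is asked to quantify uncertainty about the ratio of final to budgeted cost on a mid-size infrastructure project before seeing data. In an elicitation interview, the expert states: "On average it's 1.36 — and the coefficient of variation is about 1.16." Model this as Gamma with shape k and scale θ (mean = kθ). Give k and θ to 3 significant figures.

For Gamma(k, scale θ): mean = kθ, variance = kθ², so CV = 1/√k.
CV = 1.16, hence k = 1/CV² = 0.743.
Then θ = mean/k = 1.36/0.743 = 1.83.

k ≈ 0.743, θ ≈ 1.83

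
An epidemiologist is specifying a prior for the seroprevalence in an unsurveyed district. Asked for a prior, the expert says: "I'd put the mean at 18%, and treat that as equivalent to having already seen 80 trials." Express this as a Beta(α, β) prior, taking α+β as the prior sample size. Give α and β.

Under the effective-sample-size interpretation, Beta(α, β) has prior mean α/(α+β) and prior sample size α+β.
So α+β = 80 and α/(α+β) = 0.18, giving α = 0.18·80 = 14.4 and β = 80 − 14.4 = 65.6.

α = 14.4, β = 65.6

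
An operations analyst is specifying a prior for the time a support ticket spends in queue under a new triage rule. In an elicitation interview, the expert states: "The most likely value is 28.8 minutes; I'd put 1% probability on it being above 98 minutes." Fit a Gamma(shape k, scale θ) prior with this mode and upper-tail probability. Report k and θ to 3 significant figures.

k ≈ 3.91, θ ≈ 9.9

Gamma(k,θ) with k>1 has mode (k−1)θ, so θ = 28.8/(k−1).
Need P(X < 98) = 0.99 with θ tied to k this way. Start at k = 2, θ = 28.8: P(X<98) ≈ 0.853.
Too low — raise k to concentrate. Iterating converges to k ≈ 3.91.
Then θ = 28.8/(3.91−1) ≈ 9.9.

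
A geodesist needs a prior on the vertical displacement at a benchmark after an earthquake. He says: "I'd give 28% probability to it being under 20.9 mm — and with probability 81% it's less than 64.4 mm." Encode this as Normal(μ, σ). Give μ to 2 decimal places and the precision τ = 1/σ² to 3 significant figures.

μ = 38.26, τ = 0.00113

The p-quantile of Normal(μ,σ) is μ + z_p·σ, with z_{0.28} = -0.5828 and z_{0.81} = 0.8779.
Eliminate σ: μ = (z₂·x₁ − z₁·x₂)/(z₂ − z₁) = (0.8779·20.9 − (-0.5828)·64.4)/1.461 = 38.26.
Then σ = (x₂ − x₁)/(z₂ − z₁) = (64.4 − 20.9)/1.461 = 29.78.
Precision τ = 1/σ² = 1/29.78² = 0.00113.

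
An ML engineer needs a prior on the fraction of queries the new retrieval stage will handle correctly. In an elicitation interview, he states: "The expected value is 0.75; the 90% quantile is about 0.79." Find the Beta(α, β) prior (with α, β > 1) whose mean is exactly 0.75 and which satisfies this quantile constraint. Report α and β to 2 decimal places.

With mean 0.75 fixed, write α = 0.75s, β = 0.25s where s = α+β.
Need P(θ < 0.79) = 0.9 under Beta(0.75s, 0.25s). Normal approximation: (q−m)/√(m(1−m)/s) ≈ z_{0.9} = 1.28, so s ≈ 0.75·0.25·(1.28)²/(0.79−0.75)² = 192.5.
At s = 192.5: P(θ<0.79) ≈ 0.904. Adjusting to match 0.9 gives s ≈ 186.29.
So α = 0.75·186.29 ≈ 139.72, β = 0.25·186.29 ≈ 46.57.

α ≈ 139.72, β ≈ 46.57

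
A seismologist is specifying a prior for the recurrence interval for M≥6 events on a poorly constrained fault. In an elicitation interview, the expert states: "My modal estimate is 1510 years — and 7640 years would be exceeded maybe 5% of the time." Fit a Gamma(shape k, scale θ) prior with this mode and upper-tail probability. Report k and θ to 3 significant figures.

k ≈ 1.91, θ ≈ 1660

Gamma(k,θ) with k>1 has mode (k−1)θ, so θ = 1510/(k−1).
Need P(X < 7640) = 0.95 with θ tied to k this way. Start at k = 2, θ = 1510: P(X<7640) ≈ 0.962.
Too high — lower k to spread out. Iterating converges to k ≈ 1.91.
Then θ = 1510/(1.91−1) ≈ 1660.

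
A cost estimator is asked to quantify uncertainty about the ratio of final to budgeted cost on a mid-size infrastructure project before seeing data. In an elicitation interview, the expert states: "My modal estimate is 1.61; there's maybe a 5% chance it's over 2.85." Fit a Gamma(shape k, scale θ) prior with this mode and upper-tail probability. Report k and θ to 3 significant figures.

k ≈ 9.55, θ ≈ 0.188

Gamma(k,θ) with k>1 has mode (k−1)θ, so θ = 1.61/(k−1).
Need P(X < 2.85) = 0.95 with θ tied to k this way. Start at k = 2, θ = 1.61: P(X<2.85) ≈ 0.528.
Too low — raise k to concentrate. Iterating converges to k ≈ 9.55.
Then θ = 1.61/(9.55−1) ≈ 0.188.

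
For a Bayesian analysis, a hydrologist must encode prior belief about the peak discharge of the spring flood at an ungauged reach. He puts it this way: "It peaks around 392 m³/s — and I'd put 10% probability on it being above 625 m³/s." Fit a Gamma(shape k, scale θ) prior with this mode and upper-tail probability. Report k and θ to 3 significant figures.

k ≈ 9.63, θ ≈ 45.4

Gamma(k,θ) with k>1 has mode (k−1)θ, so θ = 392/(k−1).
Need P(X < 625) = 0.9 with θ tied to k this way. Start at k = 2, θ = 392: P(X<625) ≈ 0.473.
Too low — raise k to concentrate. Iterating converges to k ≈ 9.63.
Then θ = 392/(9.63−1) ≈ 45.4.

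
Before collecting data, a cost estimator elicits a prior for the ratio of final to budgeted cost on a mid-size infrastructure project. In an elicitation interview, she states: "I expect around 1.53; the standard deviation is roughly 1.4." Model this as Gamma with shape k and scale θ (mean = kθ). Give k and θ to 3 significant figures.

For Gamma(k, scale θ): mean = kθ, variance = kθ², so CV = 1/√k.
CV = SD/mean = 1.4/1.53 = 0.915, hence k = 1/CV² = 1.19.
Then θ = mean/k = 1.53/1.19 = 1.28.

k ≈ 1.19, θ ≈ 1.28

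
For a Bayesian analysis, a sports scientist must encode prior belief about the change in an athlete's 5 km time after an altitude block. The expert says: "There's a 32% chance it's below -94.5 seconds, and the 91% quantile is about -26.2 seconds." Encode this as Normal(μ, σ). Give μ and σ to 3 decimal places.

μ = -76.836, σ = 37.767

For Normal(μ,σ), the p-quantile is μ + z_p·σ. Here z_{0.32} = -0.4677, z_{0.91} = 1.341.
So -94.5 = μ − 0.4677σ and -26.2 = μ + 1.341σ.
Subtracting: σ = (-26.2 − -94.5)/(1.341 − (-0.4677)) = 37.767.
Then μ = -94.5 − (-0.4677)·37.767 = -76.836.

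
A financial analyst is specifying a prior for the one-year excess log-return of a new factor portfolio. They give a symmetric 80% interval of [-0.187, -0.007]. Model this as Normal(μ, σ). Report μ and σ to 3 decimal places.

μ = -0.097, σ = 0.070

A symmetric 80% interval runs μ ± z·σ with z = 1.282.
Half-width = 0.09, so σ = 0.09/1.282 = 0.070.
μ is the interval midpoint, -0.097.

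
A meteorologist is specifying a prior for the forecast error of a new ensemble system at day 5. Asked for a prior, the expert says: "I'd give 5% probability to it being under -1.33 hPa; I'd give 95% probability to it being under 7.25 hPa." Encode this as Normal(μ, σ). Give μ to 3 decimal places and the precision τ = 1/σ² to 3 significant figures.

μ = 2.960, τ = 0.147

The p-quantile of Normal(μ,σ) is μ + z_p·σ, with z_{0.05} = -1.645 and z_{0.95} = 1.645.
Eliminate σ: μ = (z₂·x₁ − z₁·x₂)/(z₂ − z₁) = (1.645·-1.33 − (-1.645)·7.25)/3.29 = 2.960.
Then σ = (x₂ − x₁)/(z₂ − z₁) = (7.25 − -1.33)/3.29 = 2.608.
Precision τ = 1/σ² = 1/2.608² = 0.147.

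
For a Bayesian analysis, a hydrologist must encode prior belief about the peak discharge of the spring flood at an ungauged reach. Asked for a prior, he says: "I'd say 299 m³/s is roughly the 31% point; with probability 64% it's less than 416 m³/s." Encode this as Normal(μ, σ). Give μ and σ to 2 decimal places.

μ = 366.91, σ = 136.95

For Normal(μ,σ), the p-quantile is μ + z_p·σ. Here z_{0.31} = -0.4959, z_{0.64} = 0.3585.
So 299 = μ − 0.4959σ and 416 = μ + 0.3585σ.
Subtracting: σ = (416 − 299)/(0.3585 − (-0.4959)) = 136.95.
Then μ = 299 − (-0.4959)·136.95 = 366.91.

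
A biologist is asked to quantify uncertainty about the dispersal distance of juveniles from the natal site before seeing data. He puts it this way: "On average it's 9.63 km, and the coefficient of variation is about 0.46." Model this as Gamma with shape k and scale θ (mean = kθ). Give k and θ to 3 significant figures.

k ≈ 4.73, θ ≈ 2.04

For Gamma(k, scale θ): mean = kθ, variance = kθ², so CV = 1/√k.
CV = 0.46, hence k = 1/CV² = 4.73.
Then θ = mean/k = 9.63/4.73 = 2.04.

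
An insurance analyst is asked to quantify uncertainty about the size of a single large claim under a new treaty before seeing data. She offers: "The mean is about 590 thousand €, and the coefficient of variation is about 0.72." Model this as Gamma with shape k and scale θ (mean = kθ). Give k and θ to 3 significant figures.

For Gamma(k, scale θ): mean = kθ, variance = kθ², so CV = 1/√k.
CV = 0.72, hence k = 1/CV² = 1.93.
Then θ = mean/k = 590/1.93 = 306.

k ≈ 1.93, θ ≈ 306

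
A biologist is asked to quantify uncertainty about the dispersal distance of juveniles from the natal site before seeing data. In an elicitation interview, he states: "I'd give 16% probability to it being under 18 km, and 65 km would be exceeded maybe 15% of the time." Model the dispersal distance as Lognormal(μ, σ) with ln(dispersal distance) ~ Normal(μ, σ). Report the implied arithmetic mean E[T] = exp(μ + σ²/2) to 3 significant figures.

If T ~ Lognormal(μ,σ) then ln T ~ Normal(μ,σ), so the p-quantile of ln T is μ + z_p·σ.
ln(18) = 2.89 and ln(65) = 4.174; z_{0.16} = -0.9945, z_{0.85} = 1.036.
σ = (4.174 − 2.89)/(1.036 − (-0.9945)) = 0.632.
μ = 2.89 − (-0.9945)·0.632 = 3.519.
E[T] = exp(μ + σ²/2) = exp(3.519 + 0.1999) = 41.2 km.

E[T] ≈ 41.2 km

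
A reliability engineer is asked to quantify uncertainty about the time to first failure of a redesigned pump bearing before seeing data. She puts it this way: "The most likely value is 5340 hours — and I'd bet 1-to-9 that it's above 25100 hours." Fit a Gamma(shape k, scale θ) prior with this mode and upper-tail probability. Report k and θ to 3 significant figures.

k ≈ 1.75, θ ≈ 7160

Gamma(k,θ) with k>1 has mode (k−1)θ, so θ = 5340/(k−1).
Need P(X < 25100) = 0.9 with θ tied to k this way. Start at k = 2, θ = 5340: P(X<25100) ≈ 0.948.
Too high — lower k to spread out. Iterating converges to k ≈ 1.75.
Then θ = 5340/(1.75−1) ≈ 7160.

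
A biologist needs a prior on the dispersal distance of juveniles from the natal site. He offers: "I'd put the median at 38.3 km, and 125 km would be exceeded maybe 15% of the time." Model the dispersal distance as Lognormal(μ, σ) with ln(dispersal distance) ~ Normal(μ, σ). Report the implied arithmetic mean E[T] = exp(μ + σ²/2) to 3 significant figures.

If T ~ Lognormal(μ,σ) then ln T ~ Normal(μ,σ), so the p-quantile of ln T is μ + z_p·σ.
ln(38.3) = 3.645 and ln(125) = 4.828; z_{0.5} = 0, z_{0.85} = 1.036.
σ = (4.828 − 3.645)/(1.036 − (0)) = 1.141.
μ = 3.645 − (0)·1.141 = 3.645.
E[T] = exp(μ + σ²/2) = exp(3.645 + 0.6513) = 73.5 km.

E[T] ≈ 73.5 km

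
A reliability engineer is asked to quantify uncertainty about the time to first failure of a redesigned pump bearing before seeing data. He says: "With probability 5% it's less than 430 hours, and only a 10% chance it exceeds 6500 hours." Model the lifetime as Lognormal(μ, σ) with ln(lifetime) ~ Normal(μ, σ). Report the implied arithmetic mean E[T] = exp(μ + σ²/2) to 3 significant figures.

E[T] ≈ 3040 hours

If T ~ Lognormal(μ,σ) then ln T ~ Normal(μ,σ), so the p-quantile of ln T is μ + z_p·σ.
ln(430) = 6.064 and ln(6500) = 8.78; z_{0.05} = -1.645, z_{0.9} = 1.282.
σ = (8.78 − 6.064)/(1.282 − (-1.645)) = 0.928.
μ = 6.064 − (-1.645)·0.928 = 7.590.
E[T] = exp(μ + σ²/2) = exp(7.590 + 0.4306) = 3040 hours.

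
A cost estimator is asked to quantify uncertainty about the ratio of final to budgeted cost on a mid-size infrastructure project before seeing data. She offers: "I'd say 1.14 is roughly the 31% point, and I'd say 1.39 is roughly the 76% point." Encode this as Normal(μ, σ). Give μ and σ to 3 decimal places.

For Normal(μ,σ), the p-quantile is μ + z_p·σ. Here z_{0.31} = -0.4959, z_{0.76} = 0.7063.
So 1.14 = μ − 0.4959σ and 1.39 = μ + 0.7063σ.
Subtracting: σ = (1.39 − 1.14)/(0.7063 − (-0.4959)) = 0.208.
Then μ = 1.14 − (-0.4959)·0.208 = 1.243.

μ = 1.243, σ = 0.208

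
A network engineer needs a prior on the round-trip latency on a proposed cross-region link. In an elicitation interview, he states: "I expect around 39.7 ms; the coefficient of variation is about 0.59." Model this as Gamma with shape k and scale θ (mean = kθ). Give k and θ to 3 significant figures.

For Gamma(k, scale θ): mean = kθ, variance = kθ², so CV = 1/√k.
CV = 0.59, hence k = 1/CV² = 2.87.
Then θ = mean/k = 39.7/2.87 = 13.8.

k ≈ 2.87, θ ≈ 13.8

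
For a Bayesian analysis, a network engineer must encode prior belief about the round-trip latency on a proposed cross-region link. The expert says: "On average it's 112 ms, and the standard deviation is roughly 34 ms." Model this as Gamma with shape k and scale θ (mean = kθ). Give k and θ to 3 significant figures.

k ≈ 10.9, θ ≈ 10.3

For Gamma(k, scale θ): mean = kθ, variance = kθ², so CV = 1/√k.
CV = SD/mean = 34/112 = 0.3036, hence k = 1/CV² = 10.9.
Then θ = mean/k = 112/10.9 = 10.3.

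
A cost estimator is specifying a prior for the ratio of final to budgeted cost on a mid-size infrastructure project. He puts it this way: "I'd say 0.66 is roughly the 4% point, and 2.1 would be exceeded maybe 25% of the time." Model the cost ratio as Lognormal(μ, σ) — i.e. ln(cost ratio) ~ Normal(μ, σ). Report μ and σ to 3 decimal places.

μ ≈ 0.420, σ ≈ 0.477

If T ~ Lognormal(μ,σ) then ln T ~ Normal(μ,σ), so the p-quantile of ln T is μ + z_p·σ.
ln(0.66) = -0.4155 and ln(2.1) = 0.7419; z_{0.04} = -1.751, z_{0.75} = 0.6745.
σ = (0.7419 − -0.4155)/(0.6745 − (-1.751)) = 0.477.
μ = -0.4155 − (-1.751)·0.477 = 0.420.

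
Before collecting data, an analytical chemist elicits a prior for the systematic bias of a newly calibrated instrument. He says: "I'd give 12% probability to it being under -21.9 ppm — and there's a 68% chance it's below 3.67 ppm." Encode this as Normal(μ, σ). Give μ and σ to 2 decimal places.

μ = -3.61, σ = 15.57

The p-quantile of Normal(μ,σ) is μ + z_p·σ, with z_{0.12} = -1.175 and z_{0.68} = 0.4677.
Eliminate σ: μ = (z₂·x₁ − z₁·x₂)/(z₂ − z₁) = (0.4677·-21.9 − (-1.175)·3.67)/1.643 = -3.61.
Then σ = (x₂ − x₁)/(z₂ − z₁) = (3.67 − -21.9)/1.643 = 15.57.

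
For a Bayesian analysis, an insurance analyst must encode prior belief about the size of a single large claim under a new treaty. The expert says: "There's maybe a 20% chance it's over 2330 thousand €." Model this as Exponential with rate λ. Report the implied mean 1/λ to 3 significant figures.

P(T > 2330.0) = e^(−λ·2330.0) = 0.2, so λ = −ln(0.2)/2330.0 = 0.000691.
Mean = 1/λ = 1450 thousand €.

mean ≈ 1450 thousand €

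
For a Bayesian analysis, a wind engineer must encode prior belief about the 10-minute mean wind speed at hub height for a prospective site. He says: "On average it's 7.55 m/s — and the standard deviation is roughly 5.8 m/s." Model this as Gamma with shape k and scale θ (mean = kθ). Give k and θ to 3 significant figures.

For Gamma(k, scale θ): mean = kθ, variance = kθ², so CV = 1/√k.
CV = SD/mean = 5.8/7.55 = 0.7682, hence k = 1/CV² = 1.69.
Then θ = mean/k = 7.55/1.69 = 4.46.

k ≈ 1.69, θ ≈ 4.46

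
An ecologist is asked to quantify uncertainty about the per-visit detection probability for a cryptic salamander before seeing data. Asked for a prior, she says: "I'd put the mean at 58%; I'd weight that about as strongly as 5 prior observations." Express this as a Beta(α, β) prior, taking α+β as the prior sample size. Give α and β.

Under the effective-sample-size interpretation, Beta(α, β) has prior mean α/(α+β) and prior sample size α+β.
So α+β = 5 and α/(α+β) = 0.58, giving α = 0.58·5 = 2.9 and β = 5 − 2.9 = 2.1.

α = 2.9, β = 2.1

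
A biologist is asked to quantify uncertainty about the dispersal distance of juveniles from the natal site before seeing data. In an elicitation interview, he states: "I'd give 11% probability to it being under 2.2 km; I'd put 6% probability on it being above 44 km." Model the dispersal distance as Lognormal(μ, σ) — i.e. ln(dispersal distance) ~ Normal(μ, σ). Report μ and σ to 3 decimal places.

μ ≈ 2.110, σ ≈ 1.077

If T ~ Lognormal(μ,σ) then ln T ~ Normal(μ,σ), so the p-quantile of ln T is μ + z_p·σ.
ln(2.2) = 0.7885 and ln(44) = 3.784; z_{0.11} = -1.227, z_{0.94} = 1.555.
σ = (3.784 − 0.7885)/(1.555 − (-1.227)) = 1.077.
μ = 0.7885 − (-1.227)·1.077 = 2.110.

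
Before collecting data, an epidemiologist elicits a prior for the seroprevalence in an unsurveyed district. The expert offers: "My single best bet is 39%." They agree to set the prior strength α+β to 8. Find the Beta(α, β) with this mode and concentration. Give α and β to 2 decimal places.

α = 3.34, β = 4.66

For α,β > 1 the Beta mode is (α−1)/(α+β−2). With α+β = 8, the mode is (α−1)/6.
Set (α−1)/6 = 0.39 → α = 1 + 0.39·6 = 3.34.
β = 8 − α = 4.66.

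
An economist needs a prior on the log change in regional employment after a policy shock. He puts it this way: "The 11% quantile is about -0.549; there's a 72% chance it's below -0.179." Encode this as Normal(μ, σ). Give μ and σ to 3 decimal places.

For Normal(μ,σ), the p-quantile is μ + z_p·σ. Here z_{0.11} = -1.227, z_{0.72} = 0.5828.
So -0.549 = μ − 1.227σ and -0.179 = μ + 0.5828σ.
Subtracting: σ = (-0.179 − -0.549)/(0.5828 − (-1.227)) = 0.204.
Then μ = -0.549 − (-1.227)·0.204 = -0.298.

μ = -0.298, σ = 0.204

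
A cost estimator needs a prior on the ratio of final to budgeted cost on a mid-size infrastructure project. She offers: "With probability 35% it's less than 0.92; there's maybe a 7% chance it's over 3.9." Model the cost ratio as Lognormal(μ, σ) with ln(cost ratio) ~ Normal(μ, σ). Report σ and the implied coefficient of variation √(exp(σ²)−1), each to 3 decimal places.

If T ~ Lognormal(μ,σ) then ln T ~ Normal(μ,σ), so the p-quantile of ln T is μ + z_p·σ.
ln(0.92) = -0.08338 and ln(3.9) = 1.361; z_{0.35} = -0.3853, z_{0.93} = 1.476.
σ = (1.361 − -0.08338)/(1.476 − (-0.3853)) = 0.776.
μ = -0.08338 − (-0.3853)·0.776 = 0.216.
CV = √(exp(σ²)−1) = √(exp(0.6023)−1) = 0.909.

σ ≈ 0.776, CV ≈ 0.909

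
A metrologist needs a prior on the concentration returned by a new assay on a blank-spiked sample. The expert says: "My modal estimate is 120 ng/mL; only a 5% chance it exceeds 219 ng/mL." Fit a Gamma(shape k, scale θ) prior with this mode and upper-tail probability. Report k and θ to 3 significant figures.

Gamma(k,θ) with k>1 has mode (k−1)θ, so θ = 120/(k−1).
Need P(X < 219) = 0.95 with θ tied to k this way. Start at k = 2, θ = 120: P(X<219) ≈ 0.545.
Too low — raise k to concentrate. Iterating converges to k ≈ 8.7.
Then θ = 120/(8.7−1) ≈ 15.6.

k ≈ 8.7, θ ≈ 15.6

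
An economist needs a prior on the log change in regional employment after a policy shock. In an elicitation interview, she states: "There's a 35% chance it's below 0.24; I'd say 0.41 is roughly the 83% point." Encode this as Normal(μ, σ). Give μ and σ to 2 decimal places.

μ = 0.29, σ = 0.13

For Normal(μ,σ), the p-quantile is μ + z_p·σ. Here z_{0.35} = -0.3853, z_{0.83} = 0.9542.
So 0.24 = μ − 0.3853σ and 0.41 = μ + 0.9542σ.
Subtracting: σ = (0.41 − 0.24)/(0.9542 − (-0.3853)) = 0.13.
Then μ = 0.24 − (-0.3853)·0.13 = 0.29.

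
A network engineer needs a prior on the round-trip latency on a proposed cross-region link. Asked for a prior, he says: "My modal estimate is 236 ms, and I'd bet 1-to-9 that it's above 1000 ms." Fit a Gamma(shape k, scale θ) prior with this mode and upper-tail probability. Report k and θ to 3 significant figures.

k ≈ 1.87, θ ≈ 270

Gamma(k,θ) with k>1 has mode (k−1)θ, so θ = 236/(k−1).
Need P(X < 1000) = 0.9 with θ tied to k this way. Start at k = 2, θ = 236: P(X<1000) ≈ 0.924.
Too high — lower k to spread out. Iterating converges to k ≈ 1.87.
Then θ = 236/(1.87−1) ≈ 270.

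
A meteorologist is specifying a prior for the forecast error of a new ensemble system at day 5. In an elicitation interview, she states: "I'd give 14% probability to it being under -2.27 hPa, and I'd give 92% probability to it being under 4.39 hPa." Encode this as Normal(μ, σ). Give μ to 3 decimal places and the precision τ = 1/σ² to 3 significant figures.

μ = 0.625, τ = 0.139

The p-quantile of Normal(μ,σ) is μ + z_p·σ, with z_{0.14} = -1.08 and z_{0.92} = 1.405.
Eliminate σ: μ = (z₂·x₁ − z₁·x₂)/(z₂ − z₁) = (1.405·-2.27 − (-1.08)·4.39)/2.485 = 0.625.
Then σ = (x₂ − x₁)/(z₂ − z₁) = (4.39 − -2.27)/2.485 = 2.680.
Precision τ = 1/σ² = 1/2.68² = 0.139.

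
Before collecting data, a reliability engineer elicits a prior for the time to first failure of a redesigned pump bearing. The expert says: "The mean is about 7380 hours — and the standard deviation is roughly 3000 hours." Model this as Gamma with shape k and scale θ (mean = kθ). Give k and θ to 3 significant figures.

k ≈ 6.05, θ ≈ 1220

For Gamma(k, scale θ): mean = kθ, variance = kθ², so CV = 1/√k.
CV = SD/mean = 3000/7380 = 0.4065, hence k = 1/CV² = 6.05.
Then θ = mean/k = 7380/6.05 = 1220.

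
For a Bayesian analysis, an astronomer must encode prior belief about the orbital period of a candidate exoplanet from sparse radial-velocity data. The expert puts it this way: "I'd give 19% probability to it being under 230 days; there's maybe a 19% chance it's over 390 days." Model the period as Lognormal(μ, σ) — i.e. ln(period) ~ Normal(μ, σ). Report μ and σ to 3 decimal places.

If T ~ Lognormal(μ,σ) then ln T ~ Normal(μ,σ), so the p-quantile of ln T is μ + z_p·σ.
ln(230) = 5.438 and ln(390) = 5.966; z_{0.19} = -0.8779, z_{0.81} = 0.8779.
σ = (5.966 − 5.438)/(0.8779 − (-0.8779)) = 0.301.
μ = 5.438 − (-0.8779)·0.301 = 5.702.

μ ≈ 5.702, σ ≈ 0.301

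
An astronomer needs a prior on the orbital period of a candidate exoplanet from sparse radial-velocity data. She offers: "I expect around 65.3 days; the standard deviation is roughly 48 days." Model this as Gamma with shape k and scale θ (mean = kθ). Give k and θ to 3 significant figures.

For Gamma(k, scale θ): mean = kθ, variance = kθ², so CV = 1/√k.
CV = SD/mean = 48/65.3 = 0.7351, hence k = 1/CV² = 1.85.
Then θ = mean/k = 65.3/1.85 = 35.3.

k ≈ 1.85, θ ≈ 35.3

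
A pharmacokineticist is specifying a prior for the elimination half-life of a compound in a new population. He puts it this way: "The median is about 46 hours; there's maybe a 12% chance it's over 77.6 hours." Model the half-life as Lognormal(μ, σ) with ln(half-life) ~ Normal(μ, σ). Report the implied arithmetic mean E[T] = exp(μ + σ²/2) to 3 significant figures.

If T ~ Lognormal(μ,σ) then ln T ~ Normal(μ,σ), so the p-quantile of ln T is μ + z_p·σ.
ln(46) = 3.829 and ln(77.6) = 4.352; z_{0.5} = 0, z_{0.88} = 1.175.
σ = (4.352 − 3.829)/(1.175 − (0)) = 0.445.
μ = 3.829 − (0)·0.445 = 3.829.
E[T] = exp(μ + σ²/2) = exp(3.829 + 0.0990) = 50.8 hours.

E[T] ≈ 50.8 hours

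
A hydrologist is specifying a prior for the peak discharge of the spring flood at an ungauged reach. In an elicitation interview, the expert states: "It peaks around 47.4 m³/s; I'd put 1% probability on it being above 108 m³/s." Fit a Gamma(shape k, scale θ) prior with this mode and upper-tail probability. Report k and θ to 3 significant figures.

k ≈ 8.06, θ ≈ 6.72

Gamma(k,θ) with k>1 has mode (k−1)θ, so θ = 47.4/(k−1).
Need P(X < 108) = 0.99 with θ tied to k this way. Start at k = 2, θ = 47.4: P(X<108) ≈ 0.664.
Too low — raise k to concentrate. Iterating converges to k ≈ 8.06.
Then θ = 47.4/(8.06−1) ≈ 6.72.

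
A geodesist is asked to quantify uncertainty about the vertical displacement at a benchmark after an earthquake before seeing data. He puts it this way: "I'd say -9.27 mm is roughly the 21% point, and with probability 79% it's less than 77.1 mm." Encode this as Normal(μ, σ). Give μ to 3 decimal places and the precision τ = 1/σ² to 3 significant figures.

μ = 33.915, τ = 0.000349

The p-quantile of Normal(μ,σ) is μ + z_p·σ, with z_{0.21} = -0.8064 and z_{0.79} = 0.8064.
Eliminate σ: μ = (z₂·x₁ − z₁·x₂)/(z₂ − z₁) = (0.8064·-9.27 − (-0.8064)·77.1)/1.613 = 33.915.
Then σ = (x₂ − x₁)/(z₂ − z₁) = (77.1 − -9.27)/1.613 = 53.551.
Precision τ = 1/σ² = 1/53.55² = 0.000349.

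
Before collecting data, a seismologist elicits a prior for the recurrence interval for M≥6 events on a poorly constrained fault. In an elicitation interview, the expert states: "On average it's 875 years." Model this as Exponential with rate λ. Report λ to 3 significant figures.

Exponential mean = 1/λ, so λ = 1/875.0 = 0.00114.

λ ≈ 0.00114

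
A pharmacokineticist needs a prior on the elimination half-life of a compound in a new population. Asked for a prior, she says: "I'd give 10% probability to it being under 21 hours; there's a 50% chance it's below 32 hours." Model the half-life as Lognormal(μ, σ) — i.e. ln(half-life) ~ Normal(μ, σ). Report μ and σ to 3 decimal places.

μ ≈ 3.466, σ ≈ 0.329

If T ~ Lognormal(μ,σ) then ln T ~ Normal(μ,σ), so the p-quantile of ln T is μ + z_p·σ.
ln(21) = 3.045 and ln(32) = 3.466; z_{0.1} = -1.282, z_{0.5} = 0.
σ = (3.466 − 3.045)/(0 − (-1.282)) = 0.329.
μ = 3.045 − (-1.282)·0.329 = 3.466.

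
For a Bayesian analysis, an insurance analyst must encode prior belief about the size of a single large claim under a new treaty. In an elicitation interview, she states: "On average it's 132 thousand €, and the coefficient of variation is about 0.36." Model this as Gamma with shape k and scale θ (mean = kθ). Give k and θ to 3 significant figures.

k ≈ 7.72, θ ≈ 17.1

For Gamma(k, scale θ): mean = kθ, variance = kθ², so CV = 1/√k.
CV = 0.36, hence k = 1/CV² = 7.72.
Then θ = mean/k = 132/7.72 = 17.1.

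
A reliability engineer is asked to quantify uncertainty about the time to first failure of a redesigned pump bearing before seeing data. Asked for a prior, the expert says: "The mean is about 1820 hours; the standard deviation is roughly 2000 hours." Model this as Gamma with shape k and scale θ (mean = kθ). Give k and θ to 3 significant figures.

k ≈ 0.828, θ ≈ 2200

For Gamma(k, scale θ): mean = kθ, variance = kθ², so CV = 1/√k.
CV = SD/mean = 2000/1820 = 1.099, hence k = 1/CV² = 0.828.
Then θ = mean/k = 1820/0.828 = 2200.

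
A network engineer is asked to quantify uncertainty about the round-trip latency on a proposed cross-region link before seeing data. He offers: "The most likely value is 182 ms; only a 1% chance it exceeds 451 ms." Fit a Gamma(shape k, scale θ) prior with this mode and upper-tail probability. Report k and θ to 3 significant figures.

Gamma(k,θ) with k>1 has mode (k−1)θ, so θ = 182/(k−1).
Need P(X < 451) = 0.99 with θ tied to k this way. Start at k = 2, θ = 182: P(X<451) ≈ 0.708.
Too low — raise k to concentrate. Iterating converges to k ≈ 6.71.
Then θ = 182/(6.71−1) ≈ 31.9.

k ≈ 6.71, θ ≈ 31.9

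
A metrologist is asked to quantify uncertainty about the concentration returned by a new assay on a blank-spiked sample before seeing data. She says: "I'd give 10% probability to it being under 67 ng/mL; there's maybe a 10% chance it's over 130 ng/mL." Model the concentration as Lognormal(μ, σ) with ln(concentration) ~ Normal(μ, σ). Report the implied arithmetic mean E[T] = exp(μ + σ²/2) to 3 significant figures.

E[T] ≈ 96.5 ng/mL

If T ~ Lognormal(μ,σ) then ln T ~ Normal(μ,σ), so the p-quantile of ln T is μ + z_p·σ.
ln(67) = 4.205 and ln(130) = 4.868; z_{0.1} = -1.282, z_{0.9} = 1.282.
σ = (4.868 − 4.205)/(1.282 − (-1.282)) = 0.259.
μ = 4.205 − (-1.282)·0.259 = 4.536.
E[T] = exp(μ + σ²/2) = exp(4.536 + 0.0334) = 96.5 ng/mL.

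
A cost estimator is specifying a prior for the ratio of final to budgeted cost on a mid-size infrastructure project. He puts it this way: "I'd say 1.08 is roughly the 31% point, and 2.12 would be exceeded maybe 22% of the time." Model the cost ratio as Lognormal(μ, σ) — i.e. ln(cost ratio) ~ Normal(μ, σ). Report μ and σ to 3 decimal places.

If T ~ Lognormal(μ,σ) then ln T ~ Normal(μ,σ), so the p-quantile of ln T is μ + z_p·σ.
ln(1.08) = 0.07696 and ln(2.12) = 0.7514; z_{0.31} = -0.4959, z_{0.78} = 0.7722.
σ = (0.7514 − 0.07696)/(0.7722 − (-0.4959)) = 0.532.
μ = 0.07696 − (-0.4959)·0.532 = 0.341.

μ ≈ 0.341, σ ≈ 0.532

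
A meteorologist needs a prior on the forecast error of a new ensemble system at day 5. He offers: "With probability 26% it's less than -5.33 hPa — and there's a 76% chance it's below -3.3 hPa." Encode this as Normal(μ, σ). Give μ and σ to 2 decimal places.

μ = -4.36, σ = 1.50

The p-quantile of Normal(μ,σ) is μ + z_p·σ, with z_{0.26} = -0.6433 and z_{0.76} = 0.7063.
Eliminate σ: μ = (z₂·x₁ − z₁·x₂)/(z₂ − z₁) = (0.7063·-5.33 − (-0.6433)·-3.3)/1.35 = -4.36.
Then σ = (x₂ − x₁)/(z₂ − z₁) = (-3.3 − -5.33)/1.35 = 1.50.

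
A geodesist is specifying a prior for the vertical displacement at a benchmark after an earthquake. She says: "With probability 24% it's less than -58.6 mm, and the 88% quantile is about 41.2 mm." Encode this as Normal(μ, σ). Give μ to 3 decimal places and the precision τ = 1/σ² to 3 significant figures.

μ = -21.132, τ = 0.000355

For Normal(μ,σ), the p-quantile is μ + z_p·σ. Here z_{0.24} = -0.7063, z_{0.88} = 1.175.
So -58.6 = μ − 0.7063σ and 41.2 = μ + 1.175σ.
Subtracting: σ = (41.2 − -58.6)/(1.175 − (-0.7063)) = 53.049.
Then μ = -58.6 − (-0.7063)·53.049 = -21.132.
Precision τ = 1/σ² = 1/53.05² = 0.000355.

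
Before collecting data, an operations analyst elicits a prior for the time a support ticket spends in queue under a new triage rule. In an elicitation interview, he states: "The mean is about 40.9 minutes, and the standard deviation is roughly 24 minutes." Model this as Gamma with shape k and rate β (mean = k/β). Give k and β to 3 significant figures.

For Gamma(k, rate β): mean = k/β, variance = k/β², so CV = 1/√k.
CV = SD/mean = 24/40.9 = 0.5868, hence k = 1/CV² = 2.9.
Then β = k/mean = 2.9/40.9 = 0.071.

k ≈ 2.9, β ≈ 0.071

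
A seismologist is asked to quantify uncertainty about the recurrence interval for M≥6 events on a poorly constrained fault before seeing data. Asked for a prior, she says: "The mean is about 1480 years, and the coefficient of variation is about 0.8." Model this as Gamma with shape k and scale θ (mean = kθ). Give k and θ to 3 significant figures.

For Gamma(k, scale θ): mean = kθ, variance = kθ², so CV = 1/√k.
CV = 0.8, hence k = 1/CV² = 1.56.
Then θ = mean/k = 1480/1.56 = 947.

k ≈ 1.56, θ ≈ 947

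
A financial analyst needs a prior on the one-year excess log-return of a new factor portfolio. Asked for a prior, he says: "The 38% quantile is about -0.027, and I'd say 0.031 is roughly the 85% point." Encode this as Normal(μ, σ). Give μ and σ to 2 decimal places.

μ = -0.01, σ = 0.04

The p-quantile of Normal(μ,σ) is μ + z_p·σ, with z_{0.38} = -0.3055 and z_{0.85} = 1.036.
Eliminate σ: μ = (z₂·x₁ − z₁·x₂)/(z₂ − z₁) = (1.036·-0.027 − (-0.3055)·0.031)/1.342 = -0.01.
Then σ = (x₂ − x₁)/(z₂ − z₁) = (0.031 − -0.027)/1.342 = 0.04.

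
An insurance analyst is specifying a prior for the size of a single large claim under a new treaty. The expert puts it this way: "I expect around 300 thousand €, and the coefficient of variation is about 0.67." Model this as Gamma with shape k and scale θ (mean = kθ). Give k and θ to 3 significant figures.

k ≈ 2.23, θ ≈ 135

For Gamma(k, scale θ): mean = kθ, variance = kθ², so CV = 1/√k.
CV = 0.67, hence k = 1/CV² = 2.23.
Then θ = mean/k = 300/2.23 = 135.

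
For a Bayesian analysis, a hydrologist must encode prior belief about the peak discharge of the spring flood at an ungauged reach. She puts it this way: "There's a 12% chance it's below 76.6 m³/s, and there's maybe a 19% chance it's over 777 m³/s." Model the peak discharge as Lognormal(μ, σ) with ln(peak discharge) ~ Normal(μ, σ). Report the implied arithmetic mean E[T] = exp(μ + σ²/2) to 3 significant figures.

If T ~ Lognormal(μ,σ) then ln T ~ Normal(μ,σ), so the p-quantile of ln T is μ + z_p·σ.
ln(76.6) = 4.339 and ln(777) = 6.655; z_{0.12} = -1.175, z_{0.81} = 0.8779.
σ = (6.655 − 4.339)/(0.8779 − (-1.175)) = 1.129.
μ = 4.339 − (-1.175)·1.129 = 5.665.
E[T] = exp(μ + σ²/2) = exp(5.665 + 0.6368) = 545 m³/s.

E[T] ≈ 545 m³/s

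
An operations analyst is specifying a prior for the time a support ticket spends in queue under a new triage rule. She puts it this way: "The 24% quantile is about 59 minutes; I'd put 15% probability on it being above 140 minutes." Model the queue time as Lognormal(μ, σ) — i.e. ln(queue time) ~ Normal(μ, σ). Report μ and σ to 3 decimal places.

μ ≈ 4.428, σ ≈ 0.496

If T ~ Lognormal(μ,σ) then ln T ~ Normal(μ,σ), so the p-quantile of ln T is μ + z_p·σ.
ln(59) = 4.078 and ln(140) = 4.942; z_{0.24} = -0.7063, z_{0.85} = 1.036.
σ = (4.942 − 4.078)/(1.036 − (-0.7063)) = 0.496.
μ = 4.078 − (-0.7063)·0.496 = 4.428.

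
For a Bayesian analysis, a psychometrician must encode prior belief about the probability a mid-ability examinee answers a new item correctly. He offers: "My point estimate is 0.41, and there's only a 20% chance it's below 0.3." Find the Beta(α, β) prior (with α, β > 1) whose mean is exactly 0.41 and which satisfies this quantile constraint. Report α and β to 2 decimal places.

α ≈ 5.96, β ≈ 8.57

With mean 0.41 fixed, write α = 0.41s, β = 0.59s where s = α+β.
Need P(θ < 0.3) = 0.2 under Beta(0.41s, 0.59s). Normal approximation: (q−m)/√(m(1−m)/s) ≈ z_{0.2} = -0.842, so s ≈ 0.41·0.59·(-0.842)²/(0.3−0.41)² = 14.2.
At s = 14.2: P(θ<0.3) ≈ 0.203. Adjusting to match 0.2 gives s ≈ 14.53.
So α = 0.41·14.53 ≈ 5.96, β = 0.59·14.53 ≈ 8.57.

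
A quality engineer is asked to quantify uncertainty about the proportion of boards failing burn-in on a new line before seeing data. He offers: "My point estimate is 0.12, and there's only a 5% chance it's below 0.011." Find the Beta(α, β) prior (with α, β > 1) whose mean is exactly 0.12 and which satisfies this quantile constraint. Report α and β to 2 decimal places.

α ≈ 1.23, β ≈ 9.05

With mean 0.12 fixed, write α = 0.12s, β = 0.88s where s = α+β.
Need P(θ < 0.011) = 0.05 under Beta(0.12s, 0.88s). Normal approximation: (q−m)/√(m(1−m)/s) ≈ z_{0.05} = -1.64, so s ≈ 0.12·0.88·(-1.64)²/(0.011−0.12)² = 24.0.
At s = 24.0: P(θ<0.011) ≈ 0.003. Adjusting to match 0.05 gives s ≈ 10.28.
So α = 0.12·10.28 ≈ 1.23, β = 0.88·10.28 ≈ 9.05.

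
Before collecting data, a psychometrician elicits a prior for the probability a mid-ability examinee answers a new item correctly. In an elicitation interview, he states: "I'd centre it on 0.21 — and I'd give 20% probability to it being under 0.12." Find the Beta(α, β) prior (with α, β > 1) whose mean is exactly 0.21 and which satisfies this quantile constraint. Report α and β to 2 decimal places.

With mean 0.21 fixed, write α = 0.21s, β = 0.79s where s = α+β.
Need P(θ < 0.12) = 0.2 under Beta(0.21s, 0.79s). Normal approximation: (q−m)/√(m(1−m)/s) ≈ z_{0.2} = -0.842, so s ≈ 0.21·0.79·(-0.842)²/(0.12−0.21)² = 14.5.
At s = 14.5: P(θ<0.12) ≈ 0.205. Adjusting to match 0.2 gives s ≈ 15.01.
So α = 0.21·15.01 ≈ 3.15, β = 0.79·15.01 ≈ 11.86.

α ≈ 3.15, β ≈ 11.86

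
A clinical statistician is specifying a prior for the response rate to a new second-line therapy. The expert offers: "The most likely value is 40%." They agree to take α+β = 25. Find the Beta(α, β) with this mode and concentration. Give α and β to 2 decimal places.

α = 10.20, β = 14.80

For α,β > 1 the Beta mode is (α−1)/(α+β−2). With α+β = 25, the mode is (α−1)/23.
Set (α−1)/23 = 0.4 → α = 1 + 0.4·23 = 10.20.
β = 25 − α = 14.80.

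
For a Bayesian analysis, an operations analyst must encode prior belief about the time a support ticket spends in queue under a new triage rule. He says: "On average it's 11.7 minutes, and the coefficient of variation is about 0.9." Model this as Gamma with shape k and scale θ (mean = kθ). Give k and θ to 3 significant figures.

k ≈ 1.23, θ ≈ 9.48

For Gamma(k, scale θ): mean = kθ, variance = kθ², so CV = 1/√k.
CV = 0.9, hence k = 1/CV² = 1.23.
Then θ = mean/k = 11.7/1.23 = 9.48.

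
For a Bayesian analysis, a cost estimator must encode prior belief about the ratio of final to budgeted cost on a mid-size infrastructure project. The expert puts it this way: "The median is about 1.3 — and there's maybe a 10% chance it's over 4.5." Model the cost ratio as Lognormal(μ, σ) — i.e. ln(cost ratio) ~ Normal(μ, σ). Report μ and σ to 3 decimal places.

μ ≈ 0.262, σ ≈ 0.969

If T ~ Lognormal(μ,σ) then ln T ~ Normal(μ,σ), so the p-quantile of ln T is μ + z_p·σ.
ln(1.3) = 0.2624 and ln(4.5) = 1.504; z_{0.5} = 0, z_{0.9} = 1.282.
σ = (1.504 − 0.2624)/(1.282 − (0)) = 0.969.
μ = 0.2624 − (0)·0.969 = 0.262.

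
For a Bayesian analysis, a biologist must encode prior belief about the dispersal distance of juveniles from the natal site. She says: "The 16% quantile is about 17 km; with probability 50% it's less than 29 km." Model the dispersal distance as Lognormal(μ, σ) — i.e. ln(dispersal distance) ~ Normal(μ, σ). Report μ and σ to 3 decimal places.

μ ≈ 3.367, σ ≈ 0.537

If T ~ Lognormal(μ,σ) then ln T ~ Normal(μ,σ), so the p-quantile of ln T is μ + z_p·σ.
ln(17) = 2.833 and ln(29) = 3.367; z_{0.16} = -0.9945, z_{0.5} = 0.
σ = (3.367 − 2.833)/(0 − (-0.9945)) = 0.537.
μ = 2.833 − (-0.9945)·0.537 = 3.367.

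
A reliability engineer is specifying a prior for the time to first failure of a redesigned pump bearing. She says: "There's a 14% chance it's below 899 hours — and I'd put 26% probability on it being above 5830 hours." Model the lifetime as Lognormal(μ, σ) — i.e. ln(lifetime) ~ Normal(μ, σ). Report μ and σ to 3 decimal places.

If T ~ Lognormal(μ,σ) then ln T ~ Normal(μ,σ), so the p-quantile of ln T is μ + z_p·σ.
ln(899) = 6.801 and ln(5830) = 8.671; z_{0.14} = -1.08, z_{0.74} = 0.6433.
σ = (8.671 − 6.801)/(0.6433 − (-1.08)) = 1.085.
μ = 6.801 − (-1.08)·1.085 = 7.973.

μ ≈ 7.973, σ ≈ 1.085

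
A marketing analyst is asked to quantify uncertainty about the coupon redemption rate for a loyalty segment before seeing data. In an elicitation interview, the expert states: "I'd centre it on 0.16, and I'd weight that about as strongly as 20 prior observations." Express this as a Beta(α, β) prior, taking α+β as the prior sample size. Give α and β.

Under the effective-sample-size interpretation, Beta(α, β) has prior mean α/(α+β) and prior sample size α+β.
So α+β = 20 and α/(α+β) = 0.16, giving α = 0.16·20 = 3.2 and β = 20 − 3.2 = 16.8.

α = 3.2, β = 16.8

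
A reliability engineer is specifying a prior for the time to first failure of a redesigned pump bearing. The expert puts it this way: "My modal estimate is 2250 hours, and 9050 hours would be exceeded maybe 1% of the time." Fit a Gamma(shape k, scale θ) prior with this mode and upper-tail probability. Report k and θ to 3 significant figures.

k ≈ 3.15, θ ≈ 1040

Gamma(k,θ) with k>1 has mode (k−1)θ, so θ = 2250/(k−1).
Need P(X < 9050) = 0.99 with θ tied to k this way. Start at k = 2, θ = 2250: P(X<9050) ≈ 0.910.
Too low — raise k to concentrate. Iterating converges to k ≈ 3.15.
Then θ = 2250/(3.15−1) ≈ 1040.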